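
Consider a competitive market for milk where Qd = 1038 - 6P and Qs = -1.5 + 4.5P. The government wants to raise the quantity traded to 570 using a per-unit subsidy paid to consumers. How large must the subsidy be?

At Q = 570, invert demand for the buyer price: Pb = (1038 − 570)/6 = 78; invert supply for the seller price: Ps = (570 − (-1.5))/4.5 = 127.
The subsidy must fill the gap: s = Ps − Pb = 127 − 78 = 49.

Required subsidy s = 49 per unit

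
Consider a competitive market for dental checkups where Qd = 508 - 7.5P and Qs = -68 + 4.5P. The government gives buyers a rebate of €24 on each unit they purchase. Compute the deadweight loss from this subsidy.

Pre-subsidy: 508 - 7.5P = -68 + 4.5P gives P* = 48, Q* = 148.
With the rebate, buyers effectively pay Pb = Ps − 24, where Ps is the price sellers receive.
Demand in terms of Ps becomes Qd = 508 − 7.5(Ps − 24) = 688 - 7.5Ps. Setting this equal to supply: 688 - 7.5Ps = -68 + 4.5Ps, so Ps = 63.
Buyers pay Pb = 63 − 24 = 39; Q' = -68 + 4.5·63 = 215.5.
The subsidy expands output by 215.5 − 148 = 67.5 past the efficient level; on those units the gap between marginal cost and willingness to pay runs from 0 up to 24.
DWL = ½ × 24 × 67.5 = 810.

Deadweight loss = €810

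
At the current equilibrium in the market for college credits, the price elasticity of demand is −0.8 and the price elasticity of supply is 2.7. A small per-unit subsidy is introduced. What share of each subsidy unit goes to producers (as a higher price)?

Producer share = 8/35

For a small subsidy around the equilibrium, the benefit split depends on the relative slopes, which at a point are proportional to the elasticities.
Buyer share = εs/(εs + |εd|) = 2.7/(2.7 + 0.8) = 27/35; seller share = |εd|/(εs + |εd|) = 8/35.
So producers capture 8/35 of the subsidy.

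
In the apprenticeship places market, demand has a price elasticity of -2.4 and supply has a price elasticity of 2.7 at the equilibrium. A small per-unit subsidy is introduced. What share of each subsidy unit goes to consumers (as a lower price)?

Consumer share = 9/17

For a small subsidy around the equilibrium, the benefit split depends on the relative slopes, which at a point are proportional to the elasticities.
Buyer share = εs/(εs + |εd|) = 2.7/(2.7 + 2.4) = 9/17; seller share = |εd|/(εs + |εd|) = 8/17.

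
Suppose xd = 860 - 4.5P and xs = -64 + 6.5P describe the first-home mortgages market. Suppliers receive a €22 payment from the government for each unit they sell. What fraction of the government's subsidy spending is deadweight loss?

Pre-subsidy: 860 - 4.5P = -64 + 6.5P gives P* = 84, x* = 482.
With the subsidy, sellers receive Ps = Pb + 22 for each unit, where Pb is the price buyers pay.
Supply in terms of Pb becomes xs = -64 + 6.5(Pb + 22) = 79 + 6.5Pb. Setting this equal to demand: 860 - 4.5Pb = 79 + 6.5Pb, so Pb = 71.
Sellers receive Ps = 71 + 22 = 93; x' = 860 − 4.5·71 = 540.5.
ΔCS = ½(482 + 540.5)(84 − 71) = 6646.25; ΔPS = ½(482 + 540.5)(93 − 84) = 4601.25.
Government spending = 22 × 540.5 = 11891.
DWL = ½ × 22 × (540.5 − 482) = 643.5; fraction = 643.5 / 11891 = 117/2162.

DWL / government spending = 117/2162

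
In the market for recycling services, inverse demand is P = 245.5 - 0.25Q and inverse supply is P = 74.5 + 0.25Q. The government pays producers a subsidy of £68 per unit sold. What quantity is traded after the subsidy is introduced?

Pre-subsidy: 245.5 - 0.25Q = 74.5 + 0.25Q gives Q* = 342 and P* = 160.
With the subsidy, sellers receive Ps = Pb + 68 for each unit, where Pb is the price buyers pay.
On the curves, Pb = 245.5 - 0.25Q and Ps = 74.5 + 0.25Q; the wedge Ps − Pb = 68 gives 74.5 + 0.25Q − (245.5 - 0.25Q) = 68, so Q' = 478.
Then Pb = 245.5 − 0.25·478 = 126 and Ps = 74.5 + 0.25·478 = 194.

Q' = 478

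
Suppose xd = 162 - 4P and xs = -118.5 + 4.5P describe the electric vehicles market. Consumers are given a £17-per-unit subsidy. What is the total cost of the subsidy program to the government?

Government cost = £1122

Pre-subsidy: 162 - 4P = -118.5 + 4.5P gives P* = 33, x* = 30.
With the rebate, buyers effectively pay Pb = Ps − 17, where Ps is the price sellers receive.
Demand in terms of Ps becomes xd = 162 − 4(Ps − 17) = 230 - 4Ps. Setting this equal to supply: 230 - 4Ps = -118.5 + 4.5Ps, so Ps = 41.
Buyers pay Pb = 41 − 17 = 24; x' = -118.5 + 4.5·41 = 66.
Government outlay = subsidy × quantity = 17 × 66 = 1122.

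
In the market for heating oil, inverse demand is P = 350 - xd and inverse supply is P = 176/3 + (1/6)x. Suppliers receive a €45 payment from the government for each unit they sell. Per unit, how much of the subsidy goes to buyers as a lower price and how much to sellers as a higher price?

Buyers gain 270/7 per unit; sellers gain 45/7 per unit

Pre-subsidy: 350 - x = 176/3 + (1/6)x gives x* = 1748/7 and P* = 702/7.
With the subsidy, sellers receive Ps = Pb + 45 for each unit, where Pb is the price buyers pay.
On the curves, Pb = 350 - x and Ps = 176/3 + (1/6)x; the wedge Ps − Pb = 45 gives 176/3 + (1/6)x − (350 - x) = 45, so x' = 2018/7.
Then Pb = 350 − 1·(2018/7) = 432/7 and Ps = 176/3 + (1/6)·(2018/7) = 747/7.
Buyers' price falls by P* − Pb = 702/7 − 432/7 = 270/7; sellers' price rises by Ps − P* = 747/7 − 702/7 = 45/7.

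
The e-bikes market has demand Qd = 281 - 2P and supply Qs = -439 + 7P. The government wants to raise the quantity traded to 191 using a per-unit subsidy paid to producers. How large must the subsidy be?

At Q = 191, invert demand for the buyer price: Pb = (281 − 191)/2 = 45; invert supply for the seller price: Ps = (191 − (-439))/7 = 90.
The subsidy must fill the gap: s = Ps − Pb = 90 − 45 = 45.

Required subsidy s = 45 per unit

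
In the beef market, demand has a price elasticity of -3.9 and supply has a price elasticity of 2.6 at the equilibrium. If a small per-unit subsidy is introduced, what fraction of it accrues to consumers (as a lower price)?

For a small subsidy around the equilibrium, the benefit split depends on the relative slopes, which at a point are proportional to the elasticities.
Buyer share = εs/(εs + |εd|) = 2.6/(2.6 + 3.9) = 0.4; seller share = |εd|/(εs + |εd|) = 0.6.

Consumer share = 0.4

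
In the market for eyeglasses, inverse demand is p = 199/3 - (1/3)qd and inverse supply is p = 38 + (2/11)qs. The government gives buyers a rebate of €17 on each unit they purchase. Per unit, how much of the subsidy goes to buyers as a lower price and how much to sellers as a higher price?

Buyers gain €11 per unit; sellers gain €6 per unit

Pre-subsidy: 199/3 - (1/3)q = 38 + (2/11)q gives q* = 55 and p* = 48.
With the rebate, buyers effectively pay pb = ps − 17, where ps is the price sellers receive.
On the curves, pb = 199/3 - (1/3)q and ps = 38 + (2/11)q; the wedge ps − pb = 17 gives 38 + (2/11)q − (199/3 - (1/3)q) = 17, so q' = 88.
Then pb = 199/3 − (1/3)·88 = 37 and ps = 38 + (2/11)·88 = 54.
Buyers' price falls by p* − pb = 48 − 37 = 11; sellers' price rises by ps − p* = 54 − 48 = 6.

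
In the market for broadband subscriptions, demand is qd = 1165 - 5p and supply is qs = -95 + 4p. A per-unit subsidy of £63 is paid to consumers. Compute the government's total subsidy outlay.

Government cost = £38115

Pre-subsidy: 1165 - 5p = -95 + 4p gives p* = 140, q* = 465.
With the rebate, buyers effectively pay pb = ps − 63, where ps is the price sellers receive.
Demand in terms of ps becomes qd = 1165 − 5(ps − 63) = 1480 - 5ps. Setting this equal to supply: 1480 - 5ps = -95 + 4ps, so ps = 175.
Buyers pay pb = 175 − 63 = 112; q' = -95 + 4·175 = 605.
Government outlay = subsidy × quantity = 63 × 605 = 38115.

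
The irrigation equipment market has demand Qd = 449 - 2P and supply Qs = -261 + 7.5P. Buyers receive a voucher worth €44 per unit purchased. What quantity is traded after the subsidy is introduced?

Q' = 369

Pre-subsidy: 449 - 2P = -261 + 7.5P gives P* = 1420/19, Q* = 5691/19.
With the rebate, buyers effectively pay Pb = Ps − 44, where Ps is the price sellers receive.
Demand in terms of Ps becomes Qd = 449 − 2(Ps − 44) = 537 - 2Ps. Setting this equal to supply: 537 - 2Ps = -261 + 7.5Ps, so Ps = 84.
Buyers pay Pb = 84 − 44 = 40; Q' = -261 + 7.5·84 = 369.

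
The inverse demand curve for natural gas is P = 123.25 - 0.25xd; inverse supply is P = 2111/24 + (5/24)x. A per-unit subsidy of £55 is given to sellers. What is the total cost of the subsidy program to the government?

Government cost = £10835

Pre-subsidy: 123.25 - 0.25x = 2111/24 + (5/24)x gives x* = 77 and P* = 104.
With the subsidy, sellers receive Ps = Pb + 55 for each unit, where Pb is the price buyers pay.
On the curves, Pb = 123.25 - 0.25x and Ps = 2111/24 + (5/24)x; the wedge Ps − Pb = 55 gives 2111/24 + (5/24)x − (123.25 - 0.25x) = 55, so x' = 197.
Then Pb = 123.25 − 0.25·197 = 74 and Ps = 2111/24 + (5/24)·197 = 129.
Government outlay = subsidy × quantity = 55 × 197 = 10835.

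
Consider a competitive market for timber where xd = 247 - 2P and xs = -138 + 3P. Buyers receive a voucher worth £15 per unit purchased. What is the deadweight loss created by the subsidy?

Pre-subsidy: 247 - 2P = -138 + 3P gives P* = 77, x* = 93.
With the rebate, buyers effectively pay Pb = Ps − 15, where Ps is the price sellers receive.
Demand in terms of Ps becomes xd = 247 − 2(Ps − 15) = 277 - 2Ps. Setting this equal to supply: 277 - 2Ps = -138 + 3Ps, so Ps = 83.
Buyers pay Pb = 83 − 15 = 68; x' = -138 + 3·83 = 111.
The subsidy expands output by 111 − 93 = 18 past the efficient level; on those units the gap between marginal cost and willingness to pay runs from 0 up to 15.
DWL = ½ × 15 × 18 = 135.

Deadweight loss = £135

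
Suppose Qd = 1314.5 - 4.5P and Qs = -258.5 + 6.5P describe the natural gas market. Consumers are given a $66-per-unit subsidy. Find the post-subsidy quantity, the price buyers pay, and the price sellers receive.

Q' = 846.5; buyers pay $104; sellers receive $170

Pre-subsidy: 1314.5 - 4.5P = -258.5 + 6.5P gives P* = 143, Q* = 671.
With the rebate, buyers effectively pay Pb = Ps − 66, where Ps is the price sellers receive.
Demand in terms of Ps becomes Qd = 1314.5 − 4.5(Ps − 66) = 1611.5 - 4.5Ps. Setting this equal to supply: 1611.5 - 4.5Ps = -258.5 + 6.5Ps, so Ps = 170.
Buyers pay Pb = 170 − 66 = 104; Q' = -258.5 + 6.5·170 = 846.5.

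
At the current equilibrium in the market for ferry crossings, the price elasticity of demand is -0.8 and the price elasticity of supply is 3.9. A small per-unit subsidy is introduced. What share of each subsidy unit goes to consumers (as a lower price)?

Consumer share = 39/47

For a small subsidy around the equilibrium, the benefit split depends on the relative slopes, which at a point are proportional to the elasticities.
Buyer share = εs/(εs + |εd|) = 3.9/(3.9 + 0.8) = 39/47; seller share = |εd|/(εs + |εd|) = 8/47.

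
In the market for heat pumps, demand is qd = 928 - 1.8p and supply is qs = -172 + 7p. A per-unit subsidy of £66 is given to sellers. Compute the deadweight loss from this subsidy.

Pre-subsidy: 928 - 1.8p = -172 + 7p gives p* = 125, q* = 703.
With the subsidy, sellers receive ps = pb + 66 for each unit, where pb is the price buyers pay.
Supply in terms of pb becomes qs = -172 + 7(pb + 66) = 290 + 7pb. Setting this equal to demand: 928 - 1.8pb = 290 + 7pb, so pb = 72.5.
Sellers receive ps = 72.5 + 66 = 138.5; q' = 928 − 1.8·72.5 = 797.5.
The subsidy expands output by 797.5 − 703 = 94.5 past the efficient level; on those units the gap between marginal cost and willingness to pay runs from 0 up to 66.
DWL = ½ × 66 × 94.5 = 3118.5.

Deadweight loss = £3118.5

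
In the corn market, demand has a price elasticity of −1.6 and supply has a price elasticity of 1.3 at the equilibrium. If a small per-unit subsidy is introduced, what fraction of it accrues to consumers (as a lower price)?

For a small subsidy around the equilibrium, the benefit split depends on the relative slopes, which at a point are proportional to the elasticities.
Buyer share = εs/(εs + |εd|) = 1.3/(1.3 + 1.6) = 13/29; seller share = |εd|/(εs + |εd|) = 16/29.

Consumer share = 13/29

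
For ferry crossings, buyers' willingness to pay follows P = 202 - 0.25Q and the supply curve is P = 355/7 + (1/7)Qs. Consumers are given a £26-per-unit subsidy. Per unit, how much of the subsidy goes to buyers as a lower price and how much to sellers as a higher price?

Buyers gain 182/11 per unit; sellers gain 104/11 per unit

Pre-subsidy: 202 - 0.25Q = 355/7 + (1/7)Q gives Q* = 4236/11 and P* = 1163/11.
With the rebate, buyers effectively pay Pb = Ps − 26, where Ps is the price sellers receive.
On the curves, Pb = 202 - 0.25Q and Ps = 355/7 + (1/7)Q; the wedge Ps − Pb = 26 gives 355/7 + (1/7)Q − (202 - 0.25Q) = 26, so Q' = 4964/11.
Then Pb = 202 − 0.25·(4964/11) = 981/11 and Ps = 355/7 + (1/7)·(4964/11) = 1267/11.
Buyers' price falls by P* − Pb = 1163/11 − 981/11 = 182/11; sellers' price rises by Ps − P* = 1267/11 − 1163/11 = 104/11.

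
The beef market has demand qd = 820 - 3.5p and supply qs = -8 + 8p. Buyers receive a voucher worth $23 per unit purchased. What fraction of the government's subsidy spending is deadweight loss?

DWL / government spending = 7/156

Pre-subsidy: 820 - 3.5p = -8 + 8p gives p* = 72, q* = 568.
With the rebate, buyers effectively pay pb = ps − 23, where ps is the price sellers receive.
Demand in terms of ps becomes qd = 820 − 3.5(ps − 23) = 900.5 - 3.5ps. Setting this equal to supply: 900.5 - 3.5ps = -8 + 8ps, so ps = 79.
Buyers pay pb = 79 − 23 = 56; q' = -8 + 8·79 = 624.
ΔCS = ½(568 + 624)(72 − 56) = 9536; ΔPS = ½(568 + 624)(79 − 72) = 4172.
Government spending = 23 × 624 = 14352.
DWL = ½ × 23 × (624 − 568) = 644; fraction = 644 / 14352 = 7/156.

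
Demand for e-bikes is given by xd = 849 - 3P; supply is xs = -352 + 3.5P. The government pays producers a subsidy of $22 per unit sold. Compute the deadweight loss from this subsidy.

Deadweight loss = 5082/13

Pre-subsidy: 849 - 3P = -352 + 3.5P gives P* = 2402/13, x* = 3831/13.
With the subsidy, sellers receive Ps = Pb + 22 for each unit, where Pb is the price buyers pay.
Supply in terms of Pb becomes xs = -352 + 3.5(Pb + 22) = -275 + 3.5Pb. Setting this equal to demand: 849 - 3Pb = -275 + 3.5Pb, so Pb = 2248/13.
Sellers receive Ps = 2248/13 + 22 = 2534/13; x' = 849 − 3·(2248/13) = 4293/13.
The subsidy expands output by 4293/13 − 3831/13 = 462/13 past the efficient level; on those units the gap between marginal cost and willingness to pay runs from 0 up to 22.
DWL = ½ × 22 × 462/13 = 5082/13.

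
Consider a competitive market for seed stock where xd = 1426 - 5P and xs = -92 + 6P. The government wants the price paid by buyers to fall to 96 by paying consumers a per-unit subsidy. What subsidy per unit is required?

Required subsidy s = 77 per unit

At a buyer price of 96, quantity demanded is 1426 − 5·96 = 946.
Sellers supply 946 only when they receive Ps with -92 + 6·Ps = 946, i.e. Ps = 173.
s = Ps − Pb = 173 − 96 = 77.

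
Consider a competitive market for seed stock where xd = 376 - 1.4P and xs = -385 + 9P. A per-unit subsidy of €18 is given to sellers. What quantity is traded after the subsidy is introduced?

x' = 15359/52

Pre-subsidy: 376 - 1.4P = -385 + 9P gives P* = 3805/52, x* = 14225/52.
With the subsidy, sellers receive Ps = Pb + 18 for each unit, where Pb is the price buyers pay.
Supply in terms of Pb becomes xs = -385 + 9(Pb + 18) = -223 + 9Pb. Setting this equal to demand: 376 - 1.4Pb = -223 + 9Pb, so Pb = 2995/52.
Sellers receive Ps = 2995/52 + 18 = 3931/52; x' = 376 − 1.4·(2995/52) = 15359/52.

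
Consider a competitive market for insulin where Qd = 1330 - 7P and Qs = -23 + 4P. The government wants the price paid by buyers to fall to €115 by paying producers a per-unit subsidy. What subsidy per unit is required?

At a buyer price of 115, quantity demanded is 1330 − 7·115 = 525.
Sellers supply 525 only when they receive Ps with -23 + 4·Ps = 525, i.e. Ps = 137.
s = Ps − Pb = 137 − 115 = 22.

Required subsidy s = €22 per unit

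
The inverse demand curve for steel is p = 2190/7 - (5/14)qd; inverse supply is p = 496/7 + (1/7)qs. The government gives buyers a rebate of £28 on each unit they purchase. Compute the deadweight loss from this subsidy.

Pre-subsidy: 2190/7 - (5/14)q = 496/7 + (1/7)q gives q* = 484 and p* = 140.
With the rebate, buyers effectively pay pb = ps − 28, where ps is the price sellers receive.
On the curves, pb = 2190/7 - (5/14)q and ps = 496/7 + (1/7)q; the wedge ps − pb = 28 gives 496/7 + (1/7)q − (2190/7 - (5/14)q) = 28, so q' = 540.
Then pb = 2190/7 − (5/14)·540 = 120 and ps = 496/7 + (1/7)·540 = 148.
The subsidy expands output by 540 − 484 = 56 past the efficient level; on those units the gap between marginal cost and willingness to pay runs from 0 up to 28.
DWL = ½ × 28 × 56 = 784.

Deadweight loss = £784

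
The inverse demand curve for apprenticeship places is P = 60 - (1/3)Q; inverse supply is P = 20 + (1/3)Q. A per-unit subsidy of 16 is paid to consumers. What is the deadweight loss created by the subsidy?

Pre-subsidy: 60 - (1/3)Q = 20 + (1/3)Q gives Q* = 60 and P* = 40.
With the rebate, buyers effectively pay Pb = Ps − 16, where Ps is the price sellers receive.
On the curves, Pb = 60 - (1/3)Q and Ps = 20 + (1/3)Q; the wedge Ps − Pb = 16 gives 20 + (1/3)Q − (60 - (1/3)Q) = 16, so Q' = 84.
Then Pb = 60 − (1/3)·84 = 32 and Ps = 20 + (1/3)·84 = 48.
The subsidy expands output by 84 − 60 = 24 past the efficient level; on those units the gap between marginal cost and willingness to pay runs from 0 up to 16.
DWL = ½ × 16 × 24 = 192.

Deadweight loss = 192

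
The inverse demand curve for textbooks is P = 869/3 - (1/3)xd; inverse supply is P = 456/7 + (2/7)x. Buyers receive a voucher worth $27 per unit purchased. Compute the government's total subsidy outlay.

Government cost = 142614/13

Pre-subsidy: 869/3 - (1/3)x = 456/7 + (2/7)x gives x* = 4715/13 and P* = 2194/13.
With the rebate, buyers effectively pay Pb = Ps − 27, where Ps is the price sellers receive.
On the curves, Pb = 869/3 - (1/3)x and Ps = 456/7 + (2/7)x; the wedge Ps − Pb = 27 gives 456/7 + (2/7)x − (869/3 - (1/3)x) = 27, so x' = 5282/13.
Then Pb = 869/3 − (1/3)·(5282/13) = 2005/13 and Ps = 456/7 + (2/7)·(5282/13) = 2356/13.
Government outlay = subsidy × quantity = 27 × 5282/13 = 142614/13.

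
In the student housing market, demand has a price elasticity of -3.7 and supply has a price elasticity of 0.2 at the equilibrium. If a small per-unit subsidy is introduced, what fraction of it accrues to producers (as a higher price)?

For a small subsidy around the equilibrium, the benefit split depends on the relative slopes, which at a point are proportional to the elasticities.
Buyer share = εs/(εs + |εd|) = 0.2/(0.2 + 3.7) = 2/39; seller share = |εd|/(εs + |εd|) = 37/39.
So producers capture 37/39 of the subsidy.

Producer share = 37/39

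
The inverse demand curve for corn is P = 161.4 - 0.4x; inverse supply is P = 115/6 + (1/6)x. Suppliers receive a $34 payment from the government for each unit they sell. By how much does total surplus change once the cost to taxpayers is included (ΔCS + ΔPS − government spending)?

Net change in total surplus = -$1020

Pre-subsidy: 161.4 - 0.4x = 115/6 + (1/6)x gives x* = 251 and P* = 61.
With the subsidy, sellers receive Ps = Pb + 34 for each unit, where Pb is the price buyers pay.
On the curves, Pb = 161.4 - 0.4x and Ps = 115/6 + (1/6)x; the wedge Ps − Pb = 34 gives 115/6 + (1/6)x − (161.4 - 0.4x) = 34, so x' = 311.
Then Pb = 161.4 − 0.4·311 = 37 and Ps = 115/6 + (1/6)·311 = 71.
ΔCS = ½(251 + 311)(61 − 37) = 6744; ΔPS = ½(251 + 311)(71 − 61) = 2810.
Government spending = 34 × 311 = 10574.
Net change = 6744 + 2810 − 10574 = -1020. The loss equals the DWL triangle ½·34·60.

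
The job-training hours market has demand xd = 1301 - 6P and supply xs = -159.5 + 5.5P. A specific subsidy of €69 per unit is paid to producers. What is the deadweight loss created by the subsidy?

Deadweight loss = €6831

Pre-subsidy: 1301 - 6P = -159.5 + 5.5P gives P* = 127, x* = 539.
With the subsidy, sellers receive Ps = Pb + 69 for each unit, where Pb is the price buyers pay.
Supply in terms of Pb becomes xs = -159.5 + 5.5(Pb + 69) = 220 + 5.5Pb. Setting this equal to demand: 1301 - 6Pb = 220 + 5.5Pb, so Pb = 94.
Sellers receive Ps = 94 + 69 = 163; x' = 1301 − 6·94 = 737.
The subsidy expands output by 737 − 539 = 198 past the efficient level; on those units the gap between marginal cost and willingness to pay runs from 0 up to 69.
DWL = ½ × 69 × 198 = 6831.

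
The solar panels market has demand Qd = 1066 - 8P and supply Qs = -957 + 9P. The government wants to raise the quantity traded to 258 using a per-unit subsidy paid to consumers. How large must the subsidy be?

At Q = 258, invert demand for the buyer price: Pb = (1066 − 258)/8 = 101; invert supply for the seller price: Ps = (258 − (-957))/9 = 135.
The subsidy must fill the gap: s = Ps − Pb = 135 − 101 = 34.

Required subsidy s = 34 per unit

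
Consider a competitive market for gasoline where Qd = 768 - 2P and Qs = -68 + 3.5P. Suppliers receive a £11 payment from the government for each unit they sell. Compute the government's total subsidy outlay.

Pre-subsidy: 768 - 2P = -68 + 3.5P gives P* = 152, Q* = 464.
With the subsidy, sellers receive Ps = Pb + 11 for each unit, where Pb is the price buyers pay.
Supply in terms of Pb becomes Qs = -68 + 3.5(Pb + 11) = -29.5 + 3.5Pb. Setting this equal to demand: 768 - 2Pb = -29.5 + 3.5Pb, so Pb = 145.
Sellers receive Ps = 145 + 11 = 156; Q' = 768 − 2·145 = 478.
Government outlay = subsidy × quantity = 11 × 478 = 5258.

Government cost = £5258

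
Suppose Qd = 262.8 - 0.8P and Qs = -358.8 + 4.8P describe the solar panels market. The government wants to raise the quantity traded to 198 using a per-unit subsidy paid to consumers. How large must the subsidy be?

At Q = 198, invert demand for the buyer price: Pb = (262.8 − 198)/0.8 = 81; invert supply for the seller price: Ps = (198 − (-358.8))/4.8 = 116.
The subsidy must fill the gap: s = Ps − Pb = 116 − 81 = 35.

Required subsidy s = 35 per unit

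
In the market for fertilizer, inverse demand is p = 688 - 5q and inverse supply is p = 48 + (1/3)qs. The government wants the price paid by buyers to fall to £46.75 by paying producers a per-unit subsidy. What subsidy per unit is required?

Required subsidy s = £44 per unit

At a buyer price of 46.75, quantity demanded is 137.6 − 0.2·46.75 = 128.25.
Sellers supply 128.25 only when they receive ps = 48 + (1/3)·128.25 = 90.75.
s = ps − pb = 90.75 − 46.75 = 44.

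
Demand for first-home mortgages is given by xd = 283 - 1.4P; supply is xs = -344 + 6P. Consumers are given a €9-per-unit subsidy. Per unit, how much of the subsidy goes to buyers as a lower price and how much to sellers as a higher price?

Pre-subsidy: 283 - 1.4P = -344 + 6P gives P* = 3135/37, x* = 6082/37.
With the rebate, buyers effectively pay Pb = Ps − 9, where Ps is the price sellers receive.
Demand in terms of Ps becomes xd = 283 − 1.4(Ps − 9) = 295.6 - 1.4Ps. Setting this equal to supply: 295.6 - 1.4Ps = -344 + 6Ps, so Ps = 3198/37.
Buyers pay Pb = 3198/37 − 9 = 2865/37; x' = -344 + 6·(3198/37) = 6460/37.
Buyers' price falls by P* − Pb = 3135/37 − 2865/37 = 270/37; sellers' price rises by Ps − P* = 3198/37 − 3135/37 = 63/37.

Buyers gain 270/37 per unit; sellers gain 63/37 per unit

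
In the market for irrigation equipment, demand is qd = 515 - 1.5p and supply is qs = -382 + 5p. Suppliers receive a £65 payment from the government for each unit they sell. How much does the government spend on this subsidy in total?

Government cost = £24895

Pre-subsidy: 515 - 1.5p = -382 + 5p gives p* = 138, q* = 308.
With the subsidy, sellers receive ps = pb + 65 for each unit, where pb is the price buyers pay.
Supply in terms of pb becomes qs = -382 + 5(pb + 65) = -57 + 5pb. Setting this equal to demand: 515 - 1.5pb = -57 + 5pb, so pb = 88.
Sellers receive ps = 88 + 65 = 153; q' = 515 − 1.5·88 = 383.
Government outlay = subsidy × quantity = 65 × 383 = 24895.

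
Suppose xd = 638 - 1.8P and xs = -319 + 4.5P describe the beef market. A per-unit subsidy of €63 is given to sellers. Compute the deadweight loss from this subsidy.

Pre-subsidy: 638 - 1.8P = -319 + 4.5P gives P* = 3190/21, x* = 2552/7.
With the subsidy, sellers receive Ps = Pb + 63 for each unit, where Pb is the price buyers pay.
Supply in terms of Pb becomes xs = -319 + 4.5(Pb + 63) = -35.5 + 4.5Pb. Setting this equal to demand: 638 - 1.8Pb = -35.5 + 4.5Pb, so Pb = 2245/21.
Sellers receive Ps = 2245/21 + 63 = 3568/21; x' = 638 − 1.8·(2245/21) = 3119/7.
The subsidy expands output by 3119/7 − 2552/7 = 81 past the efficient level; on those units the gap between marginal cost and willingness to pay runs from 0 up to 63.
DWL = ½ × 63 × 81 = 2551.5.

Deadweight loss = €2551.5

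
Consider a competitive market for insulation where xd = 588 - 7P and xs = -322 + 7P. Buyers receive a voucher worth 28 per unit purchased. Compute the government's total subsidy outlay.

Pre-subsidy: 588 - 7P = -322 + 7P gives P* = 65, x* = 133.
With the rebate, buyers effectively pay Pb = Ps − 28, where Ps is the price sellers receive.
Demand in terms of Ps becomes xd = 588 − 7(Ps − 28) = 784 - 7Ps. Setting this equal to supply: 784 - 7Ps = -322 + 7Ps, so Ps = 79.
Buyers pay Pb = 79 − 28 = 51; x' = -322 + 7·79 = 231.
Government outlay = subsidy × quantity = 28 × 231 = 6468.

Government cost = 6468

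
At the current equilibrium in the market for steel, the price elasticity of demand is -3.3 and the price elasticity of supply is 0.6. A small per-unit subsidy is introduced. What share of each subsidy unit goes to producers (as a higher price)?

Producer share = 11/13

For a small subsidy around the equilibrium, the benefit split depends on the relative slopes, which at a point are proportional to the elasticities.
Buyer share = εs/(εs + |εd|) = 0.6/(0.6 + 3.3) = 2/13; seller share = |εd|/(εs + |εd|) = 11/13.
So producers capture 11/13 of the subsidy.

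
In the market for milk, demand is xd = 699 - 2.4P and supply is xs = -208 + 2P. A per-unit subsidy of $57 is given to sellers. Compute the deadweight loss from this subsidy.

Pre-subsidy: 699 - 2.4P = -208 + 2P gives P* = 4535/22, x* = 2247/11.
With the subsidy, sellers receive Ps = Pb + 57 for each unit, where Pb is the price buyers pay.
Supply in terms of Pb becomes xs = -208 + 2(Pb + 57) = -94 + 2Pb. Setting this equal to demand: 699 - 2.4Pb = -94 + 2Pb, so Pb = 3965/22.
Sellers receive Ps = 3965/22 + 57 = 5219/22; x' = 699 − 2.4·(3965/22) = 2931/11.
The subsidy expands output by 2931/11 − 2247/11 = 684/11 past the efficient level; on those units the gap between marginal cost and willingness to pay runs from 0 up to 57.
DWL = ½ × 57 × 684/11 = 19494/11.

Deadweight loss = 19494/11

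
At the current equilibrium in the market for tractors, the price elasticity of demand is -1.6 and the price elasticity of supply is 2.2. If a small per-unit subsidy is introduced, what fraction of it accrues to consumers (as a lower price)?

For a small subsidy around the equilibrium, the benefit split depends on the relative slopes, which at a point are proportional to the elasticities.
Buyer share = εs/(εs + |εd|) = 2.2/(2.2 + 1.6) = 11/19; seller share = |εd|/(εs + |εd|) = 8/19.

Consumer share = 11/19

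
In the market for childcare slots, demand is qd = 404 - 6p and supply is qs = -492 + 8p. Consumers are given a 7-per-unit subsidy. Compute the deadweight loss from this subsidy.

Pre-subsidy: 404 - 6p = -492 + 8p gives p* = 64, q* = 20.
With the rebate, buyers effectively pay pb = ps − 7, where ps is the price sellers receive.
Demand in terms of ps becomes qd = 404 − 6(ps − 7) = 446 - 6ps. Setting this equal to supply: 446 - 6ps = -492 + 8ps, so ps = 67.
Buyers pay pb = 67 − 7 = 60; q' = -492 + 8·67 = 44.
The subsidy expands output by 44 − 20 = 24 past the efficient level; on those units the gap between marginal cost and willingness to pay runs from 0 up to 7.
DWL = ½ × 7 × 24 = 84.

Deadweight loss = 84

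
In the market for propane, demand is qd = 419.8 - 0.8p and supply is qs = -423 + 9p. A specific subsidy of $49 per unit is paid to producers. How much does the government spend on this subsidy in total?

Pre-subsidy: 419.8 - 0.8p = -423 + 9p gives p* = 86, q* = 351.
With the subsidy, sellers receive ps = pb + 49 for each unit, where pb is the price buyers pay.
Supply in terms of pb becomes qs = -423 + 9(pb + 49) = 18 + 9pb. Setting this equal to demand: 419.8 - 0.8pb = 18 + 9pb, so pb = 41.
Sellers receive ps = 41 + 49 = 90; q' = 419.8 − 0.8·41 = 387.
Government outlay = subsidy × quantity = 49 × 387 = 18963.

Government cost = $18963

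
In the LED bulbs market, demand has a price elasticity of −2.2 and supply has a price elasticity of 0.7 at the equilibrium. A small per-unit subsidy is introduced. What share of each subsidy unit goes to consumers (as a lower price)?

For a small subsidy around the equilibrium, the benefit split depends on the relative slopes, which at a point are proportional to the elasticities.
Buyer share = εs/(εs + |εd|) = 0.7/(0.7 + 2.2) = 7/29; seller share = |εd|/(εs + |εd|) = 22/29.

Consumer share = 7/29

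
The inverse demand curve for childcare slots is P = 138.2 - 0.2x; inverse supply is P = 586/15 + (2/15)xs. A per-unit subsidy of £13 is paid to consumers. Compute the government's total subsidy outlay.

Pre-subsidy: 138.2 - 0.2x = 586/15 + (2/15)x gives x* = 297.4 and P* = 78.72.
With the rebate, buyers effectively pay Pb = Ps − 13, where Ps is the price sellers receive.
On the curves, Pb = 138.2 - 0.2x and Ps = 586/15 + (2/15)x; the wedge Ps − Pb = 13 gives 586/15 + (2/15)x − (138.2 - 0.2x) = 13, so x' = 336.4.
Then Pb = 138.2 − 0.2·336.4 = 70.92 and Ps = 586/15 + (2/15)·336.4 = 83.92.
Government outlay = subsidy × quantity = 13 × 336.4 = 4373.2.

Government cost = £4373.2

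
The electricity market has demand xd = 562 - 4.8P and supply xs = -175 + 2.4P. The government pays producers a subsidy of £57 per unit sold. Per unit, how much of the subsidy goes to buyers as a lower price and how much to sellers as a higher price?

Buyers gain £19 per unit; sellers gain £38 per unit

Pre-subsidy: 562 - 4.8P = -175 + 2.4P gives P* = 3685/36, x* = 212/3.
With the subsidy, sellers receive Ps = Pb + 57 for each unit, where Pb is the price buyers pay.
Supply in terms of Pb becomes xs = -175 + 2.4(Pb + 57) = -38.2 + 2.4Pb. Setting this equal to demand: 562 - 4.8Pb = -38.2 + 2.4Pb, so Pb = 3001/36.
Sellers receive Ps = 3001/36 + 57 = 5053/36; x' = 562 − 4.8·(3001/36) = 2428/15.
Buyers' price falls by P* − Pb = 3685/36 − 3001/36 = 19; sellers' price rises by Ps − P* = 5053/36 − 3685/36 = 38.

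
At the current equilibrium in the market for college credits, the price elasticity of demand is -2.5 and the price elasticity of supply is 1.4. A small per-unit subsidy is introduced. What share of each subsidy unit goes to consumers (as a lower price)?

For a small subsidy around the equilibrium, the benefit split depends on the relative slopes, which at a point are proportional to the elasticities.
Buyer share = εs/(εs + |εd|) = 1.4/(1.4 + 2.5) = 14/39; seller share = |εd|/(εs + |εd|) = 25/39.

Consumer share = 14/39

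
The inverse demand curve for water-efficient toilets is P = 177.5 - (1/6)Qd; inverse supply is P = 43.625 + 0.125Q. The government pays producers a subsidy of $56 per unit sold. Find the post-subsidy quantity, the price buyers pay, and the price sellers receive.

Q' = 651; buyers pay $69; sellers receive $125

Pre-subsidy: 177.5 - (1/6)Q = 43.625 + 0.125Q gives Q* = 459 and P* = 101.
With the subsidy, sellers receive Ps = Pb + 56 for each unit, where Pb is the price buyers pay.
On the curves, Pb = 177.5 - (1/6)Q and Ps = 43.625 + 0.125Q; the wedge Ps − Pb = 56 gives 43.625 + 0.125Q − (177.5 - (1/6)Q) = 56, so Q' = 651.
Then Pb = 177.5 − (1/6)·651 = 69 and Ps = 43.625 + 0.125·651 = 125.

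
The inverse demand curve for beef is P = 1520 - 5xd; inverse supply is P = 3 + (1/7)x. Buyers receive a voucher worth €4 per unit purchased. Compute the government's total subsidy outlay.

Government cost = €1183

Pre-subsidy: 1520 - 5x = 3 + (1/7)x gives x* = 10619/36 and P* = 1625/36.
With the rebate, buyers effectively pay Pb = Ps − 4, where Ps is the price sellers receive.
On the curves, Pb = 1520 - 5x and Ps = 3 + (1/7)x; the wedge Ps − Pb = 4 gives 3 + (1/7)x − (1520 - 5x) = 4, so x' = 295.75.
Then Pb = 1520 − 5·295.75 = 41.25 and Ps = 3 + (1/7)·295.75 = 45.25.
Government outlay = subsidy × quantity = 4 × 295.75 = 1183.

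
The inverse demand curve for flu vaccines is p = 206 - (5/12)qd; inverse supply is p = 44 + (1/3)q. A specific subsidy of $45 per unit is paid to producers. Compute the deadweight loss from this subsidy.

Pre-subsidy: 206 - (5/12)q = 44 + (1/3)q gives q* = 216 and p* = 116.
With the subsidy, sellers receive ps = pb + 45 for each unit, where pb is the price buyers pay.
On the curves, pb = 206 - (5/12)q and ps = 44 + (1/3)q; the wedge ps − pb = 45 gives 44 + (1/3)q − (206 - (5/12)q) = 45, so q' = 276.
Then pb = 206 − (5/12)·276 = 91 and ps = 44 + (1/3)·276 = 136.
The subsidy expands output by 276 − 216 = 60 past the efficient level; on those units the gap between marginal cost and willingness to pay runs from 0 up to 45.
DWL = ½ × 45 × 60 = 1350.

Deadweight loss = $1350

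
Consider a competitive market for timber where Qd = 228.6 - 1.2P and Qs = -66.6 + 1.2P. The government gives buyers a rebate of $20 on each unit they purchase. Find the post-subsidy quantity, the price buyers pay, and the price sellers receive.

Q' = 93; buyers pay $113; sellers receive $133

Pre-subsidy: 228.6 - 1.2P = -66.6 + 1.2P gives P* = 123, Q* = 81.
With the rebate, buyers effectively pay Pb = Ps − 20, where Ps is the price sellers receive.
Demand in terms of Ps becomes Qd = 228.6 − 1.2(Ps − 20) = 252.6 - 1.2Ps. Setting this equal to supply: 252.6 - 1.2Ps = -66.6 + 1.2Ps, so Ps = 133.
Buyers pay Pb = 133 − 20 = 113; Q' = -66.6 + 1.2·133 = 93.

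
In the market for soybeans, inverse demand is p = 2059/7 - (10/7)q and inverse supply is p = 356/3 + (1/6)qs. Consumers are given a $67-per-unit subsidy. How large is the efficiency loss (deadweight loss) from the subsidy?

Pre-subsidy: 2059/7 - (10/7)q = 356/3 + (1/6)q gives q* = 110 and p* = 137.
With the rebate, buyers effectively pay pb = ps − 67, where ps is the price sellers receive.
On the curves, pb = 2059/7 - (10/7)q and ps = 356/3 + (1/6)q; the wedge ps − pb = 67 gives 356/3 + (1/6)q − (2059/7 - (10/7)q) = 67, so q' = 152.
Then pb = 2059/7 − (10/7)·152 = 77 and ps = 356/3 + (1/6)·152 = 144.
The subsidy expands output by 152 − 110 = 42 past the efficient level; on those units the gap between marginal cost and willingness to pay runs from 0 up to 67.
DWL = ½ × 67 × 42 = 1407.

Deadweight loss = $1407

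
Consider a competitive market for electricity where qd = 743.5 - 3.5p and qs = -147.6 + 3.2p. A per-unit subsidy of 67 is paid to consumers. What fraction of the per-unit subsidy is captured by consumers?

Consumer share = 32/67

Pre-subsidy: 743.5 - 3.5p = -147.6 + 3.2p gives p* = 133, q* = 278.
With the rebate, buyers effectively pay pb = ps − 67, where ps is the price sellers receive.
Demand in terms of ps becomes qd = 743.5 − 3.5(ps − 67) = 978 - 3.5ps. Setting this equal to supply: 978 - 3.5ps = -147.6 + 3.2ps, so ps = 168.
Buyers pay pb = 168 − 67 = 101; q' = -147.6 + 3.2·168 = 390.
Buyers' price falls by p* − pb = 133 − 101 = 32; sellers' price rises by ps − p* = 168 − 133 = 35.
So consumers capture 32/67 = 32/67 of each unit of subsidy.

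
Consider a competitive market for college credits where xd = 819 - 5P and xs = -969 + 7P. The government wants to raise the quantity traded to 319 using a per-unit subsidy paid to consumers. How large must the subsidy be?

Required subsidy s = 84 per unit

At x = 319, invert demand for the buyer price: Pb = (819 − 319)/5 = 100; invert supply for the seller price: Ps = (319 − (-969))/7 = 184.
The subsidy must fill the gap: s = Ps − Pb = 184 − 100 = 84.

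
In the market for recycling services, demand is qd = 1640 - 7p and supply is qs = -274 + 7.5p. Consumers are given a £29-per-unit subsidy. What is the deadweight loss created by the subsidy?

Deadweight loss = £1522.5

Pre-subsidy: 1640 - 7p = -274 + 7.5p gives p* = 132, q* = 716.
With the rebate, buyers effectively pay pb = ps − 29, where ps is the price sellers receive.
Demand in terms of ps becomes qd = 1640 − 7(ps − 29) = 1843 - 7ps. Setting this equal to supply: 1843 - 7ps = -274 + 7.5ps, so ps = 146.
Buyers pay pb = 146 − 29 = 117; q' = -274 + 7.5·146 = 821.
The subsidy expands output by 821 − 716 = 105 past the efficient level; on those units the gap between marginal cost and willingness to pay runs from 0 up to 29.
DWL = ½ × 29 × 105 = 1522.5.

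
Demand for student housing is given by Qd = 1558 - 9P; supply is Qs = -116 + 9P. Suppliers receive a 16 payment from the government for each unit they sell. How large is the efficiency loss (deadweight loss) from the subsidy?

Pre-subsidy: 1558 - 9P = -116 + 9P gives P* = 93, Q* = 721.
With the subsidy, sellers receive Ps = Pb + 16 for each unit, where Pb is the price buyers pay.
Supply in terms of Pb becomes Qs = -116 + 9(Pb + 16) = 28 + 9Pb. Setting this equal to demand: 1558 - 9Pb = 28 + 9Pb, so Pb = 85.
Sellers receive Ps = 85 + 16 = 101; Q' = 1558 − 9·85 = 793.
The subsidy expands output by 793 − 721 = 72 past the efficient level; on those units the gap between marginal cost and willingness to pay runs from 0 up to 16.
DWL = ½ × 16 × 72 = 576.

Deadweight loss = 576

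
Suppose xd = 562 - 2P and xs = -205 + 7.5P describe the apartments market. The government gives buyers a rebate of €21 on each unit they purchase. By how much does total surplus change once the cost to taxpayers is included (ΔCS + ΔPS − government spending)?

Net change in total surplus = -6615/19

Pre-subsidy: 562 - 2P = -205 + 7.5P gives P* = 1534/19, x* = 7610/19.
With the rebate, buyers effectively pay Pb = Ps − 21, where Ps is the price sellers receive.
Demand in terms of Ps becomes xd = 562 − 2(Ps − 21) = 604 - 2Ps. Setting this equal to supply: 604 - 2Ps = -205 + 7.5Ps, so Ps = 1618/19.
Buyers pay Pb = 1618/19 − 21 = 1219/19; x' = -205 + 7.5·(1618/19) = 8240/19.
ΔCS = ½(7610/19 + 8240/19)(1534/19 − 1219/19) = 2496375/361; ΔPS = ½(7610/19 + 8240/19)(1618/19 − 1534/19) = 665700/361.
Government spending = 21 × 8240/19 = 173040/19.
Net change = 2496375/361 + 665700/361 − 173040/19 = -6615/19. The loss equals the DWL triangle ½·21·630/19.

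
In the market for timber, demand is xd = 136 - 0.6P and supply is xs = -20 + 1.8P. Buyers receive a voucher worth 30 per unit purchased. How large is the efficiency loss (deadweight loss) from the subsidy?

Pre-subsidy: 136 - 0.6P = -20 + 1.8P gives P* = 65, x* = 97.
With the rebate, buyers effectively pay Pb = Ps − 30, where Ps is the price sellers receive.
Demand in terms of Ps becomes xd = 136 − 0.6(Ps − 30) = 154 - 0.6Ps. Setting this equal to supply: 154 - 0.6Ps = -20 + 1.8Ps, so Ps = 72.5.
Buyers pay Pb = 72.5 − 30 = 42.5; x' = -20 + 1.8·72.5 = 110.5.
The subsidy expands output by 110.5 − 97 = 13.5 past the efficient level; on those units the gap between marginal cost and willingness to pay runs from 0 up to 30.
DWL = ½ × 30 × 13.5 = 202.5.

Deadweight loss = 202.5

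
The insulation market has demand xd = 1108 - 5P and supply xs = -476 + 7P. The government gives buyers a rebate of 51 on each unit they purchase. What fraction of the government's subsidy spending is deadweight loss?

DWL / government spending = 85/682

Pre-subsidy: 1108 - 5P = -476 + 7P gives P* = 132, x* = 448.
With the rebate, buyers effectively pay Pb = Ps − 51, where Ps is the price sellers receive.
Demand in terms of Ps becomes xd = 1108 − 5(Ps − 51) = 1363 - 5Ps. Setting this equal to supply: 1363 - 5Ps = -476 + 7Ps, so Ps = 153.25.
Buyers pay Pb = 153.25 − 51 = 102.25; x' = -476 + 7·153.25 = 596.75.
ΔCS = ½(448 + 596.75)(132 − 102.25) = 15540.65625; ΔPS = ½(448 + 596.75)(153.25 − 132) = 11100.46875.
Government spending = 51 × 596.75 = 30434.25.
DWL = ½ × 51 × (596.75 − 448) = 3793.125; fraction = 3793.125 / 30434.25 = 85/682.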